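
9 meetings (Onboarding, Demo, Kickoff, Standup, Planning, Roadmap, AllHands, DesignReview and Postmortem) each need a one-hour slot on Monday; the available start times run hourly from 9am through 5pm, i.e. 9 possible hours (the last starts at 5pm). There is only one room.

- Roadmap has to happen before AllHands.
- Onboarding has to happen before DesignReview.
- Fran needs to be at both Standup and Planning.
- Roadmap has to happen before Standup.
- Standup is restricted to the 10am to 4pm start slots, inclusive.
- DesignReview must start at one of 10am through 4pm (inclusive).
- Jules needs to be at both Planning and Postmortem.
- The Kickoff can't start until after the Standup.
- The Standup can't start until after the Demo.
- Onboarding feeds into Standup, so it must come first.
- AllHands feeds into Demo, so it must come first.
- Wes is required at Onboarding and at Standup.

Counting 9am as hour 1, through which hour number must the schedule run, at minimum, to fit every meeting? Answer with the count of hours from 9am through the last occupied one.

The precedence chain requires at least 5 distinct hours.
With at most 1 per hour and 9 meetings, at least 9 hours are needed.
9 works (last occupied hour: 5pm): for example Roadmap in 10am, Standup in 1pm, DesignReview in 2pm, Planning in 4pm, Postmortem in 5pm, Demo in 12pm, Kickoff in 3pm, Onboarding in 9am, AllHands in 11am.

9 hours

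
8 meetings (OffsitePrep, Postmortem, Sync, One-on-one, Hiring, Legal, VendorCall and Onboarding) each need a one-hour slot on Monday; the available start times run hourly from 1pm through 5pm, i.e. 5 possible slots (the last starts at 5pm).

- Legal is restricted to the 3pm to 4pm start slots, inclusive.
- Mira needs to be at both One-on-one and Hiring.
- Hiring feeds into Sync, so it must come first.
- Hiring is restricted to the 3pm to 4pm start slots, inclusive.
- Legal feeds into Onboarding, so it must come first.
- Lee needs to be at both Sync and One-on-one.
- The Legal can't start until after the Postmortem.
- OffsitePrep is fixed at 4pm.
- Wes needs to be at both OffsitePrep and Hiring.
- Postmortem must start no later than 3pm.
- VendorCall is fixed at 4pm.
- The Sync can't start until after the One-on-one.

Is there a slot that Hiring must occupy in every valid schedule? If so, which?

Hiring's window is 3pm–4pm.
OffsitePrep is fixed at 4pm, and Hiring can't share a slot with OffsitePrep.
So Hiring must be 3pm.

3pm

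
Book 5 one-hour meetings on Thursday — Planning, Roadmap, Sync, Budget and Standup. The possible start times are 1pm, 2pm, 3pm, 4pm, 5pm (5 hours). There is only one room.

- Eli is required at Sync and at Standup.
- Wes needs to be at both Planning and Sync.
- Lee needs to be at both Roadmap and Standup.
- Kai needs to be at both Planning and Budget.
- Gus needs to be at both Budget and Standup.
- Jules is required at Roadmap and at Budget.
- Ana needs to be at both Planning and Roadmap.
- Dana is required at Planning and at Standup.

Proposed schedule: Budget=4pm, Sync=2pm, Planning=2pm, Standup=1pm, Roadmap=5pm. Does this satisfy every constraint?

Dana is required at Planning and at Standup — holds.
Gus needs to be at both Budget and Standup — holds.
Ana needs to be at both Planning and Roadmap — holds.
Lee needs to be at both Roadmap and Standup — holds.
Jules is required at Roadmap and at Budget — holds.
There is only one room — violated.
Wes needs to be at both Planning and Sync — violated.
Eli is required at Sync and at Standup — holds.
Kai needs to be at both Planning and Budget — holds.

No — it violates: Wes needs to be at both Planning and Sync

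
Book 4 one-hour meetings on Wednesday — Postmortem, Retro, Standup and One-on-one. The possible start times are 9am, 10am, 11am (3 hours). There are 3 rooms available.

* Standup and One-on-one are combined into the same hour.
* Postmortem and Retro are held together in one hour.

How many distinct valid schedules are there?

6

Splitting on Postmortem: it can be 9am (2), 10am (2), 11am (2). Listing each branch's schedules as (Retro, Standup, One-on-one):
Postmortem=9am: (9am,10am,10am) (9am,11am,11am) — 2.
Postmortem=10am: (10am,9am,9am) (10am,11am,11am) — 2.
Postmortem=11am: (11am,9am,9am) (11am,10am,10am) — 2.
Summing: 2 + 2 + 2 = 6.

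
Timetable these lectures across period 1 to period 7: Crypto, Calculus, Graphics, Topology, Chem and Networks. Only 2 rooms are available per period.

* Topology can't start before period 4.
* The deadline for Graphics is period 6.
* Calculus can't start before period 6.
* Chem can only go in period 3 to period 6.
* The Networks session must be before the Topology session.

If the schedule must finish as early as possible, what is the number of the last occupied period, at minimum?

period 6

The precedence chain requires at least 2 distinct periods.
With at most 2 per period and 6 lectures, at least 3 periods are needed.
Calculus can't be placed before period 6, so the schedule must run through at least period 6.
6 works (last occupied period: period 6): for example Networks in period 1; Graphics in period 2; Chem in period 3; Topology in period 4; Crypto in period 1; Calculus in period 6.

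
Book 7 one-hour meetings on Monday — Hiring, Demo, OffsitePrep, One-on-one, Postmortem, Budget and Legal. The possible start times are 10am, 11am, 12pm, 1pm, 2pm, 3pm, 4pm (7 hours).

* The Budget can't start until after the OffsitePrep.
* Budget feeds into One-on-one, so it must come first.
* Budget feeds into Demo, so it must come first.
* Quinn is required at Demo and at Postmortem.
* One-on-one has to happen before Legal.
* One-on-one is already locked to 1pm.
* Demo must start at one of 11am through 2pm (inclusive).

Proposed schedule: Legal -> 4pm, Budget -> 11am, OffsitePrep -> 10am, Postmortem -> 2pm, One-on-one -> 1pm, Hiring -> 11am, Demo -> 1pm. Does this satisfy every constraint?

One-on-one has to happen before Legal — holds.
Demo must start at one of 11am through 2pm (inclusive) — holds.
The Budget can't start until after the OffsitePrep — holds.
Budget feeds into Demo, so it must come first — holds.
Budget feeds into One-on-one, so it must come first — holds.
Quinn is required at Demo and at Postmortem — holds.
One-on-one is already locked to 1pm — holds.

Yes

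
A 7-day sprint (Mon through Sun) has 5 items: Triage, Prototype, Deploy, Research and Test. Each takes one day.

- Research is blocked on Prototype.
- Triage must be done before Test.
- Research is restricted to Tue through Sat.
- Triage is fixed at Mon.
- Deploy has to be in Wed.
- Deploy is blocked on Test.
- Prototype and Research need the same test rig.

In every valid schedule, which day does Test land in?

Tue

Triage is fixed at Mon and must come before Test, so Test is at least Tue.
Deploy is fixed at Wed and must come after Test, so Test is at most Tue.
So Test must be Tue.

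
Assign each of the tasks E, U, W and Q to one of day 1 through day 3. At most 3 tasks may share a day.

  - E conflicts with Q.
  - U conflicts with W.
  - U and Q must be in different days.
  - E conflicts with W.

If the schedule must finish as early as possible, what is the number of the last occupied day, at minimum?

With at most 3 per day and 4 tasks, at least 2 days are needed.
2 works (last occupied day: day 2): for example E=day 1; Q=day 2; W=day 2; U=day 1.

day 2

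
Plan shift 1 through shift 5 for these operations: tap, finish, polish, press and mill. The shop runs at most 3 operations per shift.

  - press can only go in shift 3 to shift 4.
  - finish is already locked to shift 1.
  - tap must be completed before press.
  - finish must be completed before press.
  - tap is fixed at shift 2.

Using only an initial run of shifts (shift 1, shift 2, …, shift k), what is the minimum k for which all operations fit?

3 shifts

The precedence chain requires at least 2 distinct shifts.
With at most 3 per shift and 5 operations, at least 2 shifts are needed.
press can't be placed before shift 3, so the schedule must run through at least shift 3.
3 works (last occupied shift: shift 3): for example polish -> shift 1; finish -> shift 1; tap -> shift 2; press -> shift 3; mill -> shift 1.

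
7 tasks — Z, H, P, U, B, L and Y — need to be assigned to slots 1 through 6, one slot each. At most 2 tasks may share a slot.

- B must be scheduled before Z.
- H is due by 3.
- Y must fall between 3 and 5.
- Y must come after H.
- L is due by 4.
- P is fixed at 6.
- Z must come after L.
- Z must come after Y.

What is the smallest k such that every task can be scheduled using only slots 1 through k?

The precedence chain requires at least 3 distinct slots.
With at most 2 per slot and 7 tasks, at least 4 slots are needed.
P can't be placed before 6, so the schedule must run through at least slot 6.
6 works (last occupied slot: 6): for example H=1, B=2, P=6, Y=3, U=2, Z=4, L=1.

6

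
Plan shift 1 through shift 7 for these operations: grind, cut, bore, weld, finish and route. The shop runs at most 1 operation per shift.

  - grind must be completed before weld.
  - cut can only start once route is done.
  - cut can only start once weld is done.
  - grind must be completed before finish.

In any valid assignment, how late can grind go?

Downstream work caps grind at shift 5.
grind at shift 4 is achievable: route=shift 1; bore=shift 2; cut=shift 6; weld=shift 5; finish=shift 7; grind=shift 4.
Nothing later works — the capacity limit rule out every shift after shift 4.

shift 4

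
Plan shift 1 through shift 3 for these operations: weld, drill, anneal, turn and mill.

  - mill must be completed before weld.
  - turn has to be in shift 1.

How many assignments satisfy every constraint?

Splitting on weld: it can be shift 2 (9), shift 3 (18). Listing each branch's schedules as (drill, anneal, turn, mill) by shift number:
weld=shift 2: (1,1,1,1) (1,2,1,1) (1,3,1,1) (2,1,1,1) (2,2,1,1) (2,3,1,1) (3,1,1,1) (3,2,1,1) (3,3,1,1) — 9.
weld=shift 3: (1,1,1,1) (1,1,1,2) (1,2,1,1) (1,2,1,2) (1,3,1,1) (1,3,1,2) (2,1,1,1) (2,1,1,2) (2,2,1,1) (2,2,1,2) (2,3,1,1) (2,3,1,2) (3,1,1,1) (3,1,1,2) (3,2,1,1) (3,2,1,2) (3,3,1,1) (3,3,1,2) — 18.
Summing: 9 + 18 = 27.

27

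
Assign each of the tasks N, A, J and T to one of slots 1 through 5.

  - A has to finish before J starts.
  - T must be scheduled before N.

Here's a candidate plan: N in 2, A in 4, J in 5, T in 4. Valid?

A has to finish before J starts — holds.
T must be scheduled before N — violated.

No. T must be scheduled before N is not satisfied.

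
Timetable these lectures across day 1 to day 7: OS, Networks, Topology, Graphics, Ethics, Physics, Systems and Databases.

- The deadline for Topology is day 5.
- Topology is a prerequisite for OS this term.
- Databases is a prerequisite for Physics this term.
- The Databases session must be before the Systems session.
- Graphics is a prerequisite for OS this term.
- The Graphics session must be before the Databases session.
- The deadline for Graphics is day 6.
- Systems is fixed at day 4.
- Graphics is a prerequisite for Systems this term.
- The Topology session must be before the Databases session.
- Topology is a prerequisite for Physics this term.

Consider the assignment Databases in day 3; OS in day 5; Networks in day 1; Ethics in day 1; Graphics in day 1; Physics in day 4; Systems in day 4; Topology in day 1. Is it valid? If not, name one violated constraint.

Valid

Systems is fixed at day 4 — holds.
Topology is a prerequisite for Physics this term — holds.
The deadline for Topology is day 5 — holds.
The Topology session must be before the Databases session — holds.
Graphics is a prerequisite for Systems this term — holds.
Graphics is a prerequisite for OS this term — holds.
The deadline for Graphics is day 6 — holds.
Databases is a prerequisite for Physics this term — holds.
The Graphics session must be before the Databases session — holds.
The Databases session must be before the Systems session — holds.
Topology is a prerequisite for OS this term — holds.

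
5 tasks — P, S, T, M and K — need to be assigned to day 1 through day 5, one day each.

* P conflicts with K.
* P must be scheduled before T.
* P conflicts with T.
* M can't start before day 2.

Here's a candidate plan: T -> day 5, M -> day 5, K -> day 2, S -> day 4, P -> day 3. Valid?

P conflicts with K — holds.
M can't start before day 2 — holds.
P must be scheduled before T — holds.
P conflicts with T — holds.

Yes, all constraints hold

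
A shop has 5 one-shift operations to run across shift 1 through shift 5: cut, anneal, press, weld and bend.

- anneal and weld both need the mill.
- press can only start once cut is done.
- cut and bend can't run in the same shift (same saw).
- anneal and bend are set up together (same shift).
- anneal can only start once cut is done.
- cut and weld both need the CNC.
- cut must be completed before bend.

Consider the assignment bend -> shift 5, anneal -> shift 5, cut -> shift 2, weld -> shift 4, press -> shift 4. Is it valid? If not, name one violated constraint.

anneal can only start once cut is done — holds.
press can only start once cut is done — holds.
anneal and bend are set up together (same shift) — holds.
cut and bend can't run in the same shift (same saw) — holds.
cut must be completed before bend — holds.
anneal and weld both need the mill — holds.
cut and weld both need the CNC — holds.

Yes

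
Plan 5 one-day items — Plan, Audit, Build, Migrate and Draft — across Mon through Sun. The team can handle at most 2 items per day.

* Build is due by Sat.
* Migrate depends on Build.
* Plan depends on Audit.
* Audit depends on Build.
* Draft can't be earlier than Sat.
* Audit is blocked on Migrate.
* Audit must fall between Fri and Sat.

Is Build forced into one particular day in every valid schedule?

No

Build can be Mon (e.g. Audit -> Fri, Plan -> Sat, Build -> Mon, Migrate -> Tue, Draft -> Sat) or Tue (e.g. Plan -> Sat; Migrate -> Wed; Build -> Tue; Draft -> Sat; Audit -> Fri).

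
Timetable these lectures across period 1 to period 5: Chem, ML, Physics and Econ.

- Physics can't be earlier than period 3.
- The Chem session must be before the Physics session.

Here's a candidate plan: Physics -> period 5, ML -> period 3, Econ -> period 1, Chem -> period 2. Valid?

The Chem session must be before the Physics session — holds.
Physics can't be earlier than period 3 — holds.

Yes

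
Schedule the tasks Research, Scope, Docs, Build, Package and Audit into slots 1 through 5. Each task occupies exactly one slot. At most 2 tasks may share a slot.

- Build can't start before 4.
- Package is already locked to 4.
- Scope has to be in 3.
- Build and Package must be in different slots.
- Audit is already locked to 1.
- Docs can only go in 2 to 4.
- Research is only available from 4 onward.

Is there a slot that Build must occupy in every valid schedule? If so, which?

5

Build's window is 4–5.
Package is fixed at 4, and Build can't share a slot with Package.
So Build must be 5.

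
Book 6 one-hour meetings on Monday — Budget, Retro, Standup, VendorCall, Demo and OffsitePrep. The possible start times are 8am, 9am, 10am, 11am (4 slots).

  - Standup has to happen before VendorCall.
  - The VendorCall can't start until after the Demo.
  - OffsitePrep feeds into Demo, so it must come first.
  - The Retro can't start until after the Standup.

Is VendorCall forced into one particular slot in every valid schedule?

No

VendorCall can be 10am (e.g. Standup -> 8am, VendorCall -> 10am, Demo -> 9am, OffsitePrep -> 8am, Budget -> 8am, Retro -> 9am) or 11am (e.g. Demo in 9am; Retro in 9am; VendorCall in 11am; Budget in 8am; Standup in 8am; OffsitePrep in 8am).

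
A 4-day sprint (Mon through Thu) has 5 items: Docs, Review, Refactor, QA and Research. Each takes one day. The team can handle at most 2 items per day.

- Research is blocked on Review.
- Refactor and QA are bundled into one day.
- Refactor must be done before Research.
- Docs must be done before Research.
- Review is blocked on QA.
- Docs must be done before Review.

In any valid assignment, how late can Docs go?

Tue

Downstream work caps Docs at Tue.
Docs at Tue is achievable: Refactor in Mon; QA in Mon; Review in Wed; Research in Thu; Docs in Tue.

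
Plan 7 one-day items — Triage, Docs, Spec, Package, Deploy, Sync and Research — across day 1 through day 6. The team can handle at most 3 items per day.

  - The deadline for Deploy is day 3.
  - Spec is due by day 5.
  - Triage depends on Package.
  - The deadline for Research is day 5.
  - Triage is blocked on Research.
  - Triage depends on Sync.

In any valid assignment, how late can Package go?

day 5

Downstream work caps Package at day 5.
Package at day 5 is achievable: Docs -> day 2; Research -> day 1; Package -> day 5; Sync -> day 2; Spec -> day 1; Deploy -> day 1; Triage -> day 6.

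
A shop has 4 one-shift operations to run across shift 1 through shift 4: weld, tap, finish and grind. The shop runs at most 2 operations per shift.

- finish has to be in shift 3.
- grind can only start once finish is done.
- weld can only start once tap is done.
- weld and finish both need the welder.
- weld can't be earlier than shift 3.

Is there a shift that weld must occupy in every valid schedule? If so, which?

weld's window is shift 3–shift 4.
finish is fixed at shift 3, and weld can't share a shift with finish.
So weld must be shift 4.

shift 4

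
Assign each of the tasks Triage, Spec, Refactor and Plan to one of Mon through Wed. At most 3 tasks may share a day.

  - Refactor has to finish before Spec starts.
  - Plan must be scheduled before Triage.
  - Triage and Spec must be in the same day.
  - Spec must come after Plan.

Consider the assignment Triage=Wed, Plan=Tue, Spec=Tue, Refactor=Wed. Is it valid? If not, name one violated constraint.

Spec must come after Plan — violated.
Refactor has to finish before Spec starts — violated.
Plan must be scheduled before Triage — holds.
Triage and Spec must be in the same day — violated.
At most 3 tasks may share a day — holds.

Invalid. Refactor has to finish before Spec starts.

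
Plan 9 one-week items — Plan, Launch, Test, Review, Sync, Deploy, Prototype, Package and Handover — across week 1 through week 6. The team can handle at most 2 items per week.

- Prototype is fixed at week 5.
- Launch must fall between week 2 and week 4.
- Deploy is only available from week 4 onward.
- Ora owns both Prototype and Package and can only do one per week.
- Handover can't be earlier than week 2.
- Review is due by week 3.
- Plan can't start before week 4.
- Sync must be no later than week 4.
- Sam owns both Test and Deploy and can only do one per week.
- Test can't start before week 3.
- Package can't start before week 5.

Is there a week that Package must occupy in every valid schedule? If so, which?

Package's window is week 5–week 6.
Prototype is fixed at week 5, and Package can't share a week with Prototype.
So Package must be week 6.

week 6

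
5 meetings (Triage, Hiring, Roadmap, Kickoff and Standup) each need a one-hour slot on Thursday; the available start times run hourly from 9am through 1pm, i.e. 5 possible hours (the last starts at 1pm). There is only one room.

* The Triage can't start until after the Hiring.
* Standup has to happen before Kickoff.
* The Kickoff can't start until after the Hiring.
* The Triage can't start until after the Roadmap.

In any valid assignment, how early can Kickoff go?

11am

Precedence pushes Kickoff to at least 10am.
Kickoff at 11am is achievable: Roadmap=12pm, Hiring=9am, Standup=10am, Kickoff=11am, Triage=1pm.
Nothing earlier works — the capacity limit rule out every hour before 11am.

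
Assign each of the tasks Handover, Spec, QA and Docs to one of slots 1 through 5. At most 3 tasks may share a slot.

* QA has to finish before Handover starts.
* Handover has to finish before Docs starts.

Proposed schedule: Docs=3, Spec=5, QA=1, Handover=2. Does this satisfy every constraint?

QA has to finish before Handover starts — holds.
At most 3 tasks may share a slot — holds.
Handover has to finish before Docs starts — holds.

Valid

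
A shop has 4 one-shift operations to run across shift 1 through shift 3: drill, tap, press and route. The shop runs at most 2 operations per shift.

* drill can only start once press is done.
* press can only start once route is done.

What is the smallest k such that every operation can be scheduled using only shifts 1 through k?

The precedence chain requires at least 3 distinct shifts.
With at most 2 per shift and 4 operations, at least 2 shifts are needed.
3 works (last occupied shift: shift 3): for example drill in shift 3; route in shift 1; tap in shift 1; press in shift 2.

3 shifts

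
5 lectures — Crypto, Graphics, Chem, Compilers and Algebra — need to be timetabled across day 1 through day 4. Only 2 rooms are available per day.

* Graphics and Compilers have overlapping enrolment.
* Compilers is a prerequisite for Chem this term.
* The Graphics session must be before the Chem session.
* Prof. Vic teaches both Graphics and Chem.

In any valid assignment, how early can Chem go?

day 3

Precedence pushes Chem to at least day 2.
Chem at day 3 is achievable: Algebra -> day 2, Chem -> day 3, Crypto -> day 1, Compilers -> day 2, Graphics -> day 1.
Nothing earlier works — the conflict and capacity constraints rule out every day before day 3.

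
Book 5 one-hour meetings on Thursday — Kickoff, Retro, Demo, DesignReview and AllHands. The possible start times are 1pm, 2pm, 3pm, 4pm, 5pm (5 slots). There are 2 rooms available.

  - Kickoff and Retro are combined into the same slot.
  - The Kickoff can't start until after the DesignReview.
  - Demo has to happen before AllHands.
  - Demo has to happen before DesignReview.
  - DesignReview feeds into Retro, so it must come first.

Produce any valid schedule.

DesignReview in 2pm; Kickoff in 3pm; AllHands in 2pm; Retro in 3pm; Demo in 1pm

Checking: DesignReview(2pm) before Retro(3pm); DesignReview(2pm) before Kickoff(3pm); Demo(1pm) before AllHands(2pm); Demo(1pm) before DesignReview(2pm); Kickoff = Retro = 3pm; max 2 per slot (cap 2).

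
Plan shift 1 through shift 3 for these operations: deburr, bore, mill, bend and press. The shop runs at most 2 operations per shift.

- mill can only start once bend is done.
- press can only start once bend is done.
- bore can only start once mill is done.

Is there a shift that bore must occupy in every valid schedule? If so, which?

shift 3

Precedence pushes bore to at least shift 3.
So bore is pinned to shift 3.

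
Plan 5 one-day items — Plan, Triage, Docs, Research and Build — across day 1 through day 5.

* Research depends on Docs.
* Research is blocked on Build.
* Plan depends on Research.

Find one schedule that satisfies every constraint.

Build -> day 1; Docs -> day 1; Plan -> day 3; Triage -> day 1; Research -> day 2

Checking: Build(day 1) before Research(day 2); Research(day 2) before Plan(day 3); Docs(day 1) before Research(day 2).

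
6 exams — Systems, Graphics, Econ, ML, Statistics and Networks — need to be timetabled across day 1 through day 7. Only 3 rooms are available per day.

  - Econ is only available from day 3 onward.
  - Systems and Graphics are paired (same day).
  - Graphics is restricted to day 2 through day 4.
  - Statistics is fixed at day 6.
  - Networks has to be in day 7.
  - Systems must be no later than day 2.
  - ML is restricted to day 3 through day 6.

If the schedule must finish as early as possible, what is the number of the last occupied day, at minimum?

day 7

With at most 3 per day and 6 exams, at least 2 days are needed.
Networks can't be placed before day 7, so the schedule must run through at least day 7.
7 works (last occupied day: day 7): for example Networks=day 7; Statistics=day 6; Econ=day 3; Graphics=day 2; ML=day 3; Systems=day 2.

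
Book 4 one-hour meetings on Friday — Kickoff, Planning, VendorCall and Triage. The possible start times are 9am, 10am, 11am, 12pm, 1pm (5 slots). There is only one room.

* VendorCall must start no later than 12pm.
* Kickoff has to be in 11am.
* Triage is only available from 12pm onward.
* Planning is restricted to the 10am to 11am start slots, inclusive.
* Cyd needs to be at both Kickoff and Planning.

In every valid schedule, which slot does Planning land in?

Planning's window is 10am–11am.
Kickoff is fixed at 11am, and Planning can't share a slot with Kickoff.
So Planning must be 10am.

10am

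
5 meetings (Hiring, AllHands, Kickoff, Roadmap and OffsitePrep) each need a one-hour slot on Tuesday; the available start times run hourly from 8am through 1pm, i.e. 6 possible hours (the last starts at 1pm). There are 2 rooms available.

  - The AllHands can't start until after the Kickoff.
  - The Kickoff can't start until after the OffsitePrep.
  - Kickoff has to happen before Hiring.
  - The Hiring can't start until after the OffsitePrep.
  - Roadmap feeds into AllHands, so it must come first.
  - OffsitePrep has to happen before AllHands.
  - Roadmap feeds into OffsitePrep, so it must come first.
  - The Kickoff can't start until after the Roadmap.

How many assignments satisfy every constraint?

Splitting on Hiring: it can be 11am (3), 12pm (9), 1pm (15). Listing each branch's schedules as (AllHands, Kickoff, Roadmap, OffsitePrep):
Hiring=11am: (11am,10am,8am,9am) (12pm,10am,8am,9am) (1pm,10am,8am,9am) — 3.
Hiring=12pm: (11am,10am,8am,9am) (12pm,10am,8am,9am) (12pm,11am,8am,9am) (12pm,11am,8am,10am) (12pm,11am,9am,10am) (1pm,10am,8am,9am) (1pm,11am,8am,9am) (1pm,11am,8am,10am) (1pm,11am,9am,10am) — 9.
Hiring=1pm: (11am,10am,8am,9am) (12pm,10am,8am,9am) (12pm,11am,8am,9am) (12pm,11am,8am,10am) (12pm,11am,9am,10am) (1pm,10am,8am,9am) (1pm,11am,8am,9am) (1pm,11am,8am,10am) (1pm,11am,9am,10am) (1pm,12pm,8am,9am) (1pm,12pm,8am,10am) (1pm,12pm,8am,11am) (1pm,12pm,9am,10am) (1pm,12pm,9am,11am) (1pm,12pm,10am,11am) — 15.
Summing: 3 + 9 + 15 = 27.

27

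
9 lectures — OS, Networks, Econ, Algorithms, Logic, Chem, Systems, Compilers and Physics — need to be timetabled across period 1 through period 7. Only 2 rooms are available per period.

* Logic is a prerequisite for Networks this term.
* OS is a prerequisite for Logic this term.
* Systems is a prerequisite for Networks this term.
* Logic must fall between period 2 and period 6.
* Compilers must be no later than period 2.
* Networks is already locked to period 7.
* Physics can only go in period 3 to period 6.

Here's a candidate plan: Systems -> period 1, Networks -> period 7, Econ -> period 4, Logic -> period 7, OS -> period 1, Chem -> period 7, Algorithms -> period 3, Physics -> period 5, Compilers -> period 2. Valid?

Logic is a prerequisite for Networks this term — violated.
Physics can only go in period 3 to period 6 — holds.
OS is a prerequisite for Logic this term — holds.
Logic must fall between period 2 and period 6 — violated.
Only 2 rooms are available per period — violated.
Networks is already locked to period 7 — holds.
Compilers must be no later than period 2 — holds.
Systems is a prerequisite for Networks this term — holds.

Invalid. Logic must fall between period 2 and period 6.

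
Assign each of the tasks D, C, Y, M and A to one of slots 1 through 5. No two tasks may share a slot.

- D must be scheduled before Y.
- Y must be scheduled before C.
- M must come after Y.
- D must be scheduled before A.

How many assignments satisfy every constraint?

8

Splitting on C: it can be 3 (2), 4 (3), 5 (3). Listing each branch's schedules as (D, Y, M, A):
C=3: (1,2,4,5) (1,2,5,4) — 2.
C=4: (1,2,3,5) (1,2,5,3) (1,3,5,2) — 3.
C=5: (1,2,3,4) (1,2,4,3) (1,3,4,2) — 3.
Summing: 2 + 3 + 3 = 8.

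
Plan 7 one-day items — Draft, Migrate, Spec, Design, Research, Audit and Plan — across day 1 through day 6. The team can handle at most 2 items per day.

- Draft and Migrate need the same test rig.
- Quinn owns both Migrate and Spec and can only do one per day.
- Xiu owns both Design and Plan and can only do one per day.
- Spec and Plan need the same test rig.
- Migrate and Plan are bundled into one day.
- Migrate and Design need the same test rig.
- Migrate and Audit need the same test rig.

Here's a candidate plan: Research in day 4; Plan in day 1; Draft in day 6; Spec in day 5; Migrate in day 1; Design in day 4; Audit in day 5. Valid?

Migrate and Audit need the same test rig — holds.
Migrate and Design need the same test rig — holds.
Xiu owns both Design and Plan and can only do one per day — holds.
Spec and Plan need the same test rig — holds.
The team can handle at most 2 items per day — holds.
Migrate and Plan are bundled into one day — holds.
Quinn owns both Migrate and Spec and can only do one per day — holds.
Draft and Migrate need the same test rig — holds.

Yes, all constraints hold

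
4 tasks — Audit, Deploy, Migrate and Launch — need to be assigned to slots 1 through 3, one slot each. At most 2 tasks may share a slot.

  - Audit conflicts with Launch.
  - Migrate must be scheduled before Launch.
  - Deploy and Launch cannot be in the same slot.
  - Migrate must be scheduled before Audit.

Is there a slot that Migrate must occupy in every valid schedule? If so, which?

1

Downstream work caps Migrate at 2.
So Migrate is pinned to 1.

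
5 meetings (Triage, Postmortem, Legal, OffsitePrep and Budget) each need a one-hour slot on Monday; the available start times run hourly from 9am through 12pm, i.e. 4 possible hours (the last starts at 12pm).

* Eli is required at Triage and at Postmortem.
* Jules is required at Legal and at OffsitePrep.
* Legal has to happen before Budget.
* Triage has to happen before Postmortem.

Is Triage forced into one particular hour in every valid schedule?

Triage can be 9am (e.g. Triage in 9am, Budget in 10am, OffsitePrep in 10am, Postmortem in 10am, Legal in 9am) or 10am (e.g. Budget in 10am, Legal in 9am, Postmortem in 11am, OffsitePrep in 10am, Triage in 10am).

No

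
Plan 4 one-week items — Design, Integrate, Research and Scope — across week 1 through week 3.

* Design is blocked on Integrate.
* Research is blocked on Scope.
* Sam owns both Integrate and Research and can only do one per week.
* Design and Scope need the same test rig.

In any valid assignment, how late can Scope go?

Downstream work caps Scope at week 2.
Scope at week 2 is achievable: Research in week 3; Integrate in week 1; Scope in week 2; Design in week 3.

week 2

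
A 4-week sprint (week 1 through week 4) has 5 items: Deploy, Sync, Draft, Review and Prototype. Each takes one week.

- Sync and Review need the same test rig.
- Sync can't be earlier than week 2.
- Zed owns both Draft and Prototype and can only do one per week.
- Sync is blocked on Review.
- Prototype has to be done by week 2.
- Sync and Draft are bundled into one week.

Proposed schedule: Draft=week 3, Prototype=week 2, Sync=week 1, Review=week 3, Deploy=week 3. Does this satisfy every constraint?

No. Sync is blocked on Review is not satisfied.

Sync and Review need the same test rig — holds.
Sync is blocked on Review — violated.
Prototype has to be done by week 2 — holds.
Sync and Draft are bundled into one week — violated.
Sync can't be earlier than week 2 — violated.
Zed owns both Draft and Prototype and can only do one per week — holds.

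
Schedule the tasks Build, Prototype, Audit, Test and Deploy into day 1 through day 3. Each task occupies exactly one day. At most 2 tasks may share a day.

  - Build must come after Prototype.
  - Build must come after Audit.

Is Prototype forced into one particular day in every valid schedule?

No

Prototype can be day 1 (e.g. Prototype in day 1; Audit in day 1; Deploy in day 3; Build in day 2; Test in day 2) or day 2 (e.g. Audit in day 1; Deploy in day 2; Prototype in day 2; Build in day 3; Test in day 1).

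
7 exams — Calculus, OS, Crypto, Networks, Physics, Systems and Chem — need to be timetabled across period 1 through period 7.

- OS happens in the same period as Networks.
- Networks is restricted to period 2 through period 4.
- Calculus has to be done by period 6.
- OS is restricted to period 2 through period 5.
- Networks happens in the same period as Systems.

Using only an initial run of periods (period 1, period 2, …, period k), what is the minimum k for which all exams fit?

2 periods

OS can't be placed before period 2, so the schedule must run through at least period 2.
2 works (last occupied period: period 2): for example Networks -> period 2, Physics -> period 1, Chem -> period 1, Crypto -> period 1, Calculus -> period 1, Systems -> period 2, OS -> period 2.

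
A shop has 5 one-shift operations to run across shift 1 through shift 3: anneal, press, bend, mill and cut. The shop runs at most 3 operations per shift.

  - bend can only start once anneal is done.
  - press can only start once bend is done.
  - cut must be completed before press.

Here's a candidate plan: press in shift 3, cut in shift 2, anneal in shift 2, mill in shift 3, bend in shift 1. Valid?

cut must be completed before press — holds.
bend can only start once anneal is done — violated.
press can only start once bend is done — holds.
The shop runs at most 3 operations per shift — holds.

No. bend can only start once anneal is done is not satisfied.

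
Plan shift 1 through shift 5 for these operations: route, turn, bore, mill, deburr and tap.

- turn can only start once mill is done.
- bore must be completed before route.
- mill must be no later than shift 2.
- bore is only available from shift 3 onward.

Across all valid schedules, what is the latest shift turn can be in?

shift 5

Precedence pushes turn to at least shift 2.
turn at shift 5 is achievable: tap in shift 1, mill in shift 1, bore in shift 3, deburr in shift 1, route in shift 4, turn in shift 5.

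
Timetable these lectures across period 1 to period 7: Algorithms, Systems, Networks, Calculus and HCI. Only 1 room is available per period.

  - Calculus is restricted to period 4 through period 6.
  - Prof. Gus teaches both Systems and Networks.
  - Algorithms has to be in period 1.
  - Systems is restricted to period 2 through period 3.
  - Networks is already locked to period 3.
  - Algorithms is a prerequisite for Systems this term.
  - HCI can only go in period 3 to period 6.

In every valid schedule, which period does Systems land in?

Systems's window is period 2–period 3.
Networks is fixed at period 3, and Systems can't share a period with Networks.
So Systems must be period 2.

period 2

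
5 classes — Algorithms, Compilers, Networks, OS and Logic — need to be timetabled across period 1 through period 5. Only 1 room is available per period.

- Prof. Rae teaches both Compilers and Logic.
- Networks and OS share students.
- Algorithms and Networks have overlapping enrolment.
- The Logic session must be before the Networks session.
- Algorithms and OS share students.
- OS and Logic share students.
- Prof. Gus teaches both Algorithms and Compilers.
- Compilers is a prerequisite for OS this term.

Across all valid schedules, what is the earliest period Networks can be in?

period 2

Precedence pushes Networks to at least period 2.
Networks at period 2 is achievable: Networks -> period 2, Compilers -> period 3, Logic -> period 1, Algorithms -> period 5, OS -> period 4.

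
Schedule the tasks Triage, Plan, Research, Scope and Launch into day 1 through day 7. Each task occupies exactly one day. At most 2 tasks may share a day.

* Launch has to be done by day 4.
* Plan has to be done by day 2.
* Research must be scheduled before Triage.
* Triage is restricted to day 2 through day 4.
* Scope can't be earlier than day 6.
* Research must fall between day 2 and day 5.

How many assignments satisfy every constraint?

44

Splitting on Triage: it can be day 3 (14), day 4 (30). Listing each branch's schedules as (Plan, Research, Scope, Launch) by day number:
Triage=day 3: (1,2,6,1) (1,2,6,2) (1,2,6,3) (1,2,6,4) (1,2,7,1) (1,2,7,2) (1,2,7,3) (1,2,7,4) (2,2,6,1) (2,2,6,3) (2,2,6,4) (2,2,7,1) (2,2,7,3) (2,2,7,4) — 14.
Triage=day 4: (1,2,6,1) (1,2,6,2) (1,2,6,3) (1,2,6,4) (1,2,7,1) (1,2,7,2) (1,2,7,3) (1,2,7,4) (1,3,6,1) (1,3,6,2) (1,3,6,3) (1,3,6,4) (1,3,7,1) (1,3,7,2) (1,3,7,3) (1,3,7,4) (2,2,6,1) (2,2,6,3) (2,2,6,4) (2,2,7,1) (2,2,7,3) (2,2,7,4) (2,3,6,1) (2,3,6,2) (2,3,6,3) (2,3,6,4) (2,3,7,1) (2,3,7,2) (2,3,7,3) (2,3,7,4) — 30.
Summing: 14 + 30 = 44.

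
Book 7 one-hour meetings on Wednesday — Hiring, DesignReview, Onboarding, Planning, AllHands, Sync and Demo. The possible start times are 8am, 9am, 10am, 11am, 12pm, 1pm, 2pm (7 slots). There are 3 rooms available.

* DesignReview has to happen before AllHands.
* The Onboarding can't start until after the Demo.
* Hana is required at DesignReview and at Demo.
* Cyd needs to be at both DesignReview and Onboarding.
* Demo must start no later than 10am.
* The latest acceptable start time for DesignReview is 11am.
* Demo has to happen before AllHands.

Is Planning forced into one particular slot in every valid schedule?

No

Planning can be 8am (e.g. AllHands -> 10am, Demo -> 8am, Hiring -> 8am, Planning -> 8am, Onboarding -> 10am, Sync -> 9am, DesignReview -> 9am) or 9am (e.g. Hiring -> 8am, Demo -> 8am, AllHands -> 10am, Sync -> 8am, DesignReview -> 9am, Planning -> 9am, Onboarding -> 10am).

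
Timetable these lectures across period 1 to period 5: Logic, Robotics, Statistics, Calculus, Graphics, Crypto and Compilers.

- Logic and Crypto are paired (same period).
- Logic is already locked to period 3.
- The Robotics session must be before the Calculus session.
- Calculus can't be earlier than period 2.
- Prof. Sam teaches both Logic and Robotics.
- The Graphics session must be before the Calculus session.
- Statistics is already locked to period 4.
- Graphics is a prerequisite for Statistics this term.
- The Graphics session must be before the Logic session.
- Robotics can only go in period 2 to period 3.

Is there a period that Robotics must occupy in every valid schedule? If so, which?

Robotics's window is period 2–period 3.
Logic is fixed at period 3, and Robotics can't share a period with Logic.
So Robotics must be period 2.

period 2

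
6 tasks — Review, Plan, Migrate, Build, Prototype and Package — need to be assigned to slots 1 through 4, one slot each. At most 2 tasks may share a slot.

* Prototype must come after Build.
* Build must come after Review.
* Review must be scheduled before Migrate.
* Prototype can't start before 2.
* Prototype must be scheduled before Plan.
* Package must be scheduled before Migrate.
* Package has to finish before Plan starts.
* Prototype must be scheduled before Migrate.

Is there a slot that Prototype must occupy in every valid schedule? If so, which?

Prototype is available from 2; precedence pushes Prototype to at least 3; downstream work caps Prototype at 3.
So Prototype is pinned to 3.

3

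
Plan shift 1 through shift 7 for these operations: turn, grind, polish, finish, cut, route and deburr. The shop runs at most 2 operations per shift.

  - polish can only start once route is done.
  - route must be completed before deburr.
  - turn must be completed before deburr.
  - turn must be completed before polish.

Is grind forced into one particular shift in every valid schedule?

No

grind can be shift 1 (e.g. grind in shift 1; finish in shift 2; polish in shift 3; deburr in shift 3; cut in shift 4; route in shift 2; turn in shift 1) or shift 2 (e.g. route -> shift 1, polish -> shift 2, turn -> shift 1, cut -> shift 4, grind -> shift 2, finish -> shift 3, deburr -> shift 3).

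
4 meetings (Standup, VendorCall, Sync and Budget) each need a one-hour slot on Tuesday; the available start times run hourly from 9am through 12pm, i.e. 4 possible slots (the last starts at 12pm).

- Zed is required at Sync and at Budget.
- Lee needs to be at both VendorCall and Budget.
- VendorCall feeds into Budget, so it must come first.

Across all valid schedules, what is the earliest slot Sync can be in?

9am

Sync at 9am is achievable: VendorCall in 9am, Standup in 9am, Budget in 10am, Sync in 9am.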